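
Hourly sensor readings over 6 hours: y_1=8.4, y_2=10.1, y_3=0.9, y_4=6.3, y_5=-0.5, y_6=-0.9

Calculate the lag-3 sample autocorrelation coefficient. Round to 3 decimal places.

Mean ȳ = (8.4 + 10.1 + 0.9 + 6.3 − 0.5 − 0.9)/6 = 4.0500
Deviations from mean: 4.3500, 6.0500, -3.1500, 2.2500, -4.5500, -4.9500
Numerator Σ_{t=1}^{3}(y_t−ȳ)(y_{t+3}−ȳ) = -2.1475
Denominator Σ(y_t−ȳ)² = 115.7150
r_3 = -2.1475 / 115.7150 = -0.019

-0.019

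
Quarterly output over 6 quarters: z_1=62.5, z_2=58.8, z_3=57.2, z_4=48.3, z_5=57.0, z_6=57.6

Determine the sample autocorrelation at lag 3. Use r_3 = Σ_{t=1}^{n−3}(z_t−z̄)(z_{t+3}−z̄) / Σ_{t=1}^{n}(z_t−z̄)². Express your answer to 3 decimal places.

Mean z̄ = (62.5 + 58.8 + 57.2 + 48.3 + 57.0 + 57.6)/6 = 56.9000
Deviations from mean: 5.6000, 1.9000, 0.3000, -8.6000, 0.1000, 0.7000
Numerator Σ_{t=1}^{3}(z_t−z̄)(z_{t+3}−z̄) = -47.7600
Denominator Σ(z_t−z̄)² = 109.5200
r_3 = -47.7600 / 109.5200 = -0.436

-0.436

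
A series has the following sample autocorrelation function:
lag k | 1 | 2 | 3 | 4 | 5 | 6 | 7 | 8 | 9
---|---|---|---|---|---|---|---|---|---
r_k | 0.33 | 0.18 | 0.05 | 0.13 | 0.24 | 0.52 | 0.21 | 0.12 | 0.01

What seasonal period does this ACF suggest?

6

The largest autocorrelation is r_6 = 0.52; the remaining lags stay at or below 0.33. The elevated value at lag 1 (0.33), dropping to 0.18 at lag 2, reflects decaying short-term dependence rather than seasonality.
The dominant spike at lag 6 indicates a seasonal period of 6.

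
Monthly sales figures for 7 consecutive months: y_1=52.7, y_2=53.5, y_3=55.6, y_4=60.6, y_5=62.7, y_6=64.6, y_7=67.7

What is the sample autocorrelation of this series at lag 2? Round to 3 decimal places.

Mean ȳ = (52.7 + 53.5 + 55.6 + 60.6 + 62.7 + 64.6 + 67.7)/7 = 59.6286
Deviations from mean: -6.9286, -6.1286, -4.0286, 0.9714, 3.0714, 4.9714, 8.0714
Σ(y_t−ȳ)(y_{t+2}−ȳ) = (27.9122) + (-5.9535) + (-12.3735) + (4.8294) + (24.7908) = 39.2055
Denominator Σ(y_t−ȳ)² = 202.0343
r_2 = 39.2055 / 202.0343 = 0.194

0.194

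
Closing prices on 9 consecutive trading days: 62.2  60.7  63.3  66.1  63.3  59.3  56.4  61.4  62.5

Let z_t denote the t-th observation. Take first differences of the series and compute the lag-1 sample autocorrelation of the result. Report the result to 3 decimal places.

0.124

First differences Δz: -1.5, 2.6, 2.8, -2.8, -4.0, -2.9, 5.0, 1.1
Mean of differences = 0.0375
Numerator Σ(Δz_t−Δz̄)(Δz_{t+1}−Δz̄) = 9.3123
Denominator Σ(Δz_t−Δz̄)² = 75.2988
r_1(Δz) = 9.3123 / 75.2988 = 0.124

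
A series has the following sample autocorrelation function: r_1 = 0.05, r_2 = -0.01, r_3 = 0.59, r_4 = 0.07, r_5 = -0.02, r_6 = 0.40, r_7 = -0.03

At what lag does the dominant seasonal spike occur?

The largest autocorrelation is r_3 = 0.59, with a weaker echo at lag 6 (0.40); the remaining lags stay at or below 0.07.
The dominant spike at lag 3 indicates a seasonal period of 3.

3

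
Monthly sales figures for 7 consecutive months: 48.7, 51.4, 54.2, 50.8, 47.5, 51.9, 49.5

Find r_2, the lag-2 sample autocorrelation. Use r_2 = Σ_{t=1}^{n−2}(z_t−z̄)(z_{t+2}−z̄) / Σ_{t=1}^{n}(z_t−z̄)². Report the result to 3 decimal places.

-0.476

Mean z̄ = (48.7 + 51.4 + 54.2 + 50.8 + 47.5 + 51.9 + 49.5)/7 = 50.5714
Deviations from mean: -1.8714, 0.8286, 3.6286, 0.2286, -3.0714, 1.3286, -1.0714
Σ(z_t−z̄)(z_{t+2}−z̄) = (-6.7906) + (0.1894) + (-11.1449) + (0.3037) + (3.2908) = -14.1516
Denominator Σ(z_t−z̄)² = 29.7543
r_2 = -14.1516 / 29.7543 = -0.476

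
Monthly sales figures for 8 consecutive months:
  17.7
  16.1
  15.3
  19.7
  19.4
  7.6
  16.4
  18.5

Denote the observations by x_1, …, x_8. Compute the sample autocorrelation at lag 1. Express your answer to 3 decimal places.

Mean x̄ = (17.7 + 16.1 + 15.3 + 19.7 + 19.4 + 7.6 + 16.4 + 18.5)/8 = 16.3375
Numerator Σ_{t=1}^{7}(x_t−x̄)(x_{t+1}−x̄) = -20.4377
Denominator Σ(x_t−x̄)² = 104.6988
r_1 = -20.4377 / 104.6988 = -0.195

-0.195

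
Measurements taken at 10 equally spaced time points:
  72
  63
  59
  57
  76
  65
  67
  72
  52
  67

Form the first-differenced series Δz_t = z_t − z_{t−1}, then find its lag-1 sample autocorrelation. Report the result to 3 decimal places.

First differences Δz: -9, -4, -2, 19, -11, 2, 5, -20, 15
Mean of differences = -0.5556
Numerator Σ(Δz_t−Δz̄)(Δz_{t+1}−Δz̄) = -621.4198
Denominator Σ(Δz_t−Δz̄)² = 1234.2222
r_1(Δz) = -621.4198 / 1234.2222 = -0.503

-0.503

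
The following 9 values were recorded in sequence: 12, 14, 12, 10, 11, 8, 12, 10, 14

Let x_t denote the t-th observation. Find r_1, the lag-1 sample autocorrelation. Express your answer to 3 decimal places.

Mean x̄ = (12 + 14 + 12 + 10 + 11 + 8 + 12 + 10 + 14)/9 = 11.4444
Numerator Σ_{t=1}^{8}(x_t−x̄)(x_{t+1}−x̄) = -2.1975
Denominator Σ(x_t−x̄)² = 30.2222
r_1 = -2.1975 / 30.2222 = -0.073

-0.073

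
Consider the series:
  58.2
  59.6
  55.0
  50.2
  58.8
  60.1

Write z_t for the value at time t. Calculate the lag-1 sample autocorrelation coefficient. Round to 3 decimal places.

Mean z̄ = (58.2 + 59.6 + 55.0 + 50.2 + 58.8 + 60.1)/6 = 56.9833
Deviations from mean: 1.2167, 2.6167, -1.9833, -6.7833, 1.8167, 3.1167
Numerator Σ_{t=1}^{5}(z_t−z̄)(z_{t+1}−z̄) = 4.7864
Denominator Σ(z_t−z̄)² = 71.2883
r_1 = 4.7864 / 71.2883 = 0.067

0.067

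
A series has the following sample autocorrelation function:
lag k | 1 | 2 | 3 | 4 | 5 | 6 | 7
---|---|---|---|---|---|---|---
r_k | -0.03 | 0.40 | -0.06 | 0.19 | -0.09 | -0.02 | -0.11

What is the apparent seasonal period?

2

The largest autocorrelation is r_2 = 0.40, with a weaker echo at lag 4 (0.19); the remaining lags stay at or below -0.02.
The dominant spike at lag 2 indicates a seasonal period of 2.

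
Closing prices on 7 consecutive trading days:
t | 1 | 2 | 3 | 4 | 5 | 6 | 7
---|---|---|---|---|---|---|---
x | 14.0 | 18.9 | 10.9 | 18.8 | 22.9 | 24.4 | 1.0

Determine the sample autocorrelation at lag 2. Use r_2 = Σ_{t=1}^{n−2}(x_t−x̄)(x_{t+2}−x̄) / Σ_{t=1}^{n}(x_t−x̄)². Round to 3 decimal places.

-0.247

Mean x̄ = (14.0 + 18.9 + 10.9 + 18.8 + 22.9 + 24.4 + 1.0)/7 = 15.8429
Deviations from mean: -1.8429, 3.0571, -4.9429, 2.9571, 7.0571, 8.5571, -14.8429
Σ(x_t−x̄)(x_{t+2}−x̄) = (9.1090) + (9.0404) + (-34.8824) + (25.3047) + (-104.7482) = -96.1765
Denominator Σ(x_t−x̄)² = 389.2571
r_2 = -96.1765 / 389.2571 = -0.247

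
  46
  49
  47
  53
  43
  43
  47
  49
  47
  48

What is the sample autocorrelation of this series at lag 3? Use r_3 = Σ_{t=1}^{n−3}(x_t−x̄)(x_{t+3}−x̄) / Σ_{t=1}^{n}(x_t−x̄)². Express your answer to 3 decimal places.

Mean x̄ = (46 + 49 + 47 + 53 + 43 + 43 + 47 + 49 + 47 + 48)/10 = 47.2000
Numerator Σ_{t=1}^{7}(x_t−x̄)(x_{t+3}−x̄) = -21.7200
Denominator Σ(x_t−x̄)² = 77.6000
r_3 = -21.7200 / 77.6000 = -0.280

-0.280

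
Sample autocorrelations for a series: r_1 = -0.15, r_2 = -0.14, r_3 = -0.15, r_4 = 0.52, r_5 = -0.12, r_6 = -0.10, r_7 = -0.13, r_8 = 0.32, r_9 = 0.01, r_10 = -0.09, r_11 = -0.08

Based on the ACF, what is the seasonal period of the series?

The largest autocorrelation is r_4 = 0.52, with a weaker echo at lag 8 (0.32); the remaining lags stay at or below 0.01.
The dominant spike at lag 4 indicates a seasonal period of 4.

4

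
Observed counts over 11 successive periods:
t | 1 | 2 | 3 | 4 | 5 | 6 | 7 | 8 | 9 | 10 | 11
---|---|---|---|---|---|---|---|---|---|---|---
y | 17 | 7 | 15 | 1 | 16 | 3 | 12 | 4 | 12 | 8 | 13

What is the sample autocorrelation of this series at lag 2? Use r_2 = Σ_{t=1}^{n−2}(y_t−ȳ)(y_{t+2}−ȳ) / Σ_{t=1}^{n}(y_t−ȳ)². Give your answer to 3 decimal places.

Mean ȳ = (17 + 7 + 15 + 1 + 16 + 3 + 12 + 4 + 12 + 8 + 13)/11 = 9.8182
Numerator Σ_{t=1}^{9}(y_t−ȳ)(y_{t+2}−ȳ) = 229.6612
Denominator Σ(y_t−ȳ)² = 305.6364
r_2 = 229.6612 / 305.6364 = 0.751

0.751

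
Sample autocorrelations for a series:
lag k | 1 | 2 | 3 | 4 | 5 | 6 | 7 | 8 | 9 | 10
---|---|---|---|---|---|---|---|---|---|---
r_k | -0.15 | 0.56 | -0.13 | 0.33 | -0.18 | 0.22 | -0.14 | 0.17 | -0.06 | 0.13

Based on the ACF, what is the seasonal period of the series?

2

The largest autocorrelation is r_2 = 0.56, with weaker echoes at lags 4 (0.33), 6 (0.22) and 8 (0.17); the remaining lags stay at or below 0.13.
The dominant spike at lag 2 indicates a seasonal period of 2.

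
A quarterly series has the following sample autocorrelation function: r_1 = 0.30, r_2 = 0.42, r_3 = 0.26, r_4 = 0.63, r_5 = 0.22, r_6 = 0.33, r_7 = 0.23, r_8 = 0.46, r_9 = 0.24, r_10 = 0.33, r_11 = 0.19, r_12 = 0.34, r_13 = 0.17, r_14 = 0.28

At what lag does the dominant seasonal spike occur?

The largest autocorrelation is r_4 = 0.63, with a weaker echo at lag 8 (0.46); the remaining lags stay at or below 0.42.
The dominant spike at lag 4 indicates a seasonal period of 4.

4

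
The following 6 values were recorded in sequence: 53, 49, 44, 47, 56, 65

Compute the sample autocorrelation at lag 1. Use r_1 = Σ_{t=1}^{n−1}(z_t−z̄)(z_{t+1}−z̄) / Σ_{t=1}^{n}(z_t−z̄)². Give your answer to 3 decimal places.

Mean z̄ = (53 + 49 + 44 + 47 + 56 + 65)/6 = 52.3333
Deviations from mean: 0.6667, -3.3333, -8.3333, -5.3333, 3.6667, 12.6667
Σ(z_t−z̄)(z_{t+1}−z̄) = (-2.2222) + (27.7778) + (44.4444) + (-19.5556) + (46.4444) = 96.8889
Denominator Σ(z_t−z̄)² = 283.3333
r_1 = 96.8889 / 283.3333 = 0.342

0.342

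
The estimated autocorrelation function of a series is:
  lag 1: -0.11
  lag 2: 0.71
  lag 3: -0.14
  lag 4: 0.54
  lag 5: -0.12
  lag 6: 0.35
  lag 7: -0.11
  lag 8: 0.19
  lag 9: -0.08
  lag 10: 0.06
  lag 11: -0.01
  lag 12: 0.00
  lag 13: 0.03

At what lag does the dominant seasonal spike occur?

The largest autocorrelation is r_2 = 0.71, with weaker echoes at lags 4 (0.54), 6 (0.35) and 8 (0.19); the remaining lags stay at or below 0.06.
The dominant spike at lag 2 indicates a seasonal period of 2.

2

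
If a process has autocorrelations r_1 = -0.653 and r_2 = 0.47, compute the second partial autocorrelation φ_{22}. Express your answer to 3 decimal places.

0.076

φ_{22} = (r_2 − r_1²) / (1 − r_1²)
r_1² = (-0.653)² = 0.426409
Numerator = 0.47 − 0.4264 = 0.0436; denominator = 1 − 0.4264 = 0.5736
φ_{22} = 0.0436 / 0.5736 = 0.076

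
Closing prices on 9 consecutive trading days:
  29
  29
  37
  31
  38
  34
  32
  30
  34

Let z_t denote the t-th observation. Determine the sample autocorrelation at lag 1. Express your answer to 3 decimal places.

Mean z̄ = (29 + 29 + 37 + 31 + 38 + 34 + 32 + 30 + 34)/9 = 32.6667
Numerator Σ_{t=1}^{8}(z_t−z̄)(z_{t+1}−z̄) = -14.1111
Denominator Σ(z_t−z̄)² = 88.0000
r_1 = -14.1111 / 88.0000 = -0.160

-0.160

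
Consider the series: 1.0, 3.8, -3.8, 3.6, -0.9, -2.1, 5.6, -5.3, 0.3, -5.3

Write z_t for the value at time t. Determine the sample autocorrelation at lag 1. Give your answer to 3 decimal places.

-0.520

Mean z̄ = (1.0 + 3.8 − 3.8 + 3.6 − 0.9 − 2.1 + 5.6 − 5.3 + 0.3 − 5.3)/10 = -0.3100
Numerator Σ_{t=1}^{9}(z_t−z̄)(z_{t+1}−z̄) = -70.0141
Denominator Σ(z_t−z̄)² = 134.7290
r_1 = -70.0141 / 134.7290 = -0.520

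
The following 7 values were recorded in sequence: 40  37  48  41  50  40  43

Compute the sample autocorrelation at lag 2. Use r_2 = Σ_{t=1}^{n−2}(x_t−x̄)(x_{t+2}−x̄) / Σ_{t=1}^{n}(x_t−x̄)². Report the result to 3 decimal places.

Mean x̄ = (40 + 37 + 48 + 41 + 50 + 40 + 43)/7 = 42.7143
Deviations from mean: -2.7143, -5.7143, 5.2857, -1.7143, 7.2857, -2.7143, 0.2857
Numerator Σ_{t=1}^{5}(x_t−x̄)(x_{t+2}−x̄) = 40.6939
Denominator Σ(x_t−x̄)² = 131.4286
r_2 = 40.6939 / 131.4286 = 0.310

0.310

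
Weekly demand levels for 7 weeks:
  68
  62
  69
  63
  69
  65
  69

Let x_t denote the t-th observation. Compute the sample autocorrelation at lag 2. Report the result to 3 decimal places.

Mean x̄ = (68 + 62 + 69 + 63 + 69 + 65 + 69)/7 = 66.4286
Deviations from mean: 1.5714, -4.4286, 2.5714, -3.4286, 2.5714, -1.4286, 2.5714
Σ(x_t−x̄)(x_{t+2}−x̄) = (4.0408) + (15.1837) + (6.6122) + (4.8980) + (6.6122) = 37.3469
Denominator Σ(x_t−x̄)² = 55.7143
r_2 = 37.3469 / 55.7143 = 0.670

0.670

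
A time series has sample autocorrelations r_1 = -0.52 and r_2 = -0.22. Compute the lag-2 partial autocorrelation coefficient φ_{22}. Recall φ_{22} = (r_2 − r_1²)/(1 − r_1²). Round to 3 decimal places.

-0.672

φ_{22} = (r_2 − r_1²) / (1 − r_1²)
r_1² = (-0.52)² = 0.2704
Numerator = -0.22 − 0.2704 = -0.4904; denominator = 1 − 0.2704 = 0.7296
φ_{22} = -0.4904 / 0.7296 = -0.672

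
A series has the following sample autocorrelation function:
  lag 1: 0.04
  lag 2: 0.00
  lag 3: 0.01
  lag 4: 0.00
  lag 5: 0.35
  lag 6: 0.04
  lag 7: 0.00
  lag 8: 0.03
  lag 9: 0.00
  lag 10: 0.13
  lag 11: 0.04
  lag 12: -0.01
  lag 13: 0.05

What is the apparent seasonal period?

5

The largest autocorrelation is r_5 = 0.35; the remaining lags stay at or below 0.13.
The dominant spike at lag 5 indicates a seasonal period of 5.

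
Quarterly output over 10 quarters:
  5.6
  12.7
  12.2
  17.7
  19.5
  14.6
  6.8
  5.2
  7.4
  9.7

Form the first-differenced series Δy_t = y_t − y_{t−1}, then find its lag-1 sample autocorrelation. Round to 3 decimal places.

0.274

First differences Δy: 7.1, -0.5, 5.5, 1.8, -4.9, -7.8, -1.6, 2.2, 2.3
Mean of differences = 0.4556
Numerator Σ(Δy_t−Δȳ)(Δy_{t+1}−Δȳ) = 49.2269
Denominator Σ(Δy_t−Δȳ)² = 179.8222
r_1(Δy) = 49.2269 / 179.8222 = 0.274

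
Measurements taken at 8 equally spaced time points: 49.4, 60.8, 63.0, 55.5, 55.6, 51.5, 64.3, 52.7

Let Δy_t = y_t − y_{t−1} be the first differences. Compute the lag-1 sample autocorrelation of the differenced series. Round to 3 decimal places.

First differences Δy: 11.4, 2.2, -7.5, 0.1, -4.1, 12.8, -11.6
Mean of differences = 0.4714
Numerator Σ(Δy_t−Δȳ)(Δy_{t+1}−Δȳ) = -195.4122
Denominator Σ(Δy_t−Δȳ)² = 504.7143
r_1(Δy) = -195.4122 / 504.7143 = -0.387

-0.387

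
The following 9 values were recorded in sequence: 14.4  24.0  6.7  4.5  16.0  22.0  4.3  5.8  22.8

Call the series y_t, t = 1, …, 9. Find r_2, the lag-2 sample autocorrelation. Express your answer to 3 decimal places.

-0.676

Mean ȳ = (14.4 + 24.0 + 6.7 + 4.5 + 16.0 + 22.0 + 4.3 + 5.8 + 22.8)/9 = 13.3889
Σ(y_t−ȳ)(y_{t+2}−ȳ) = (-6.7632) + (-94.3210) + (-17.4654) + (-76.5432) + (-23.7321) + (-65.3488) + (-85.5365) = -369.7102
Denominator Σ(y_t−ȳ)² = 547.1089
r_2 = -369.7102 / 547.1089 = -0.676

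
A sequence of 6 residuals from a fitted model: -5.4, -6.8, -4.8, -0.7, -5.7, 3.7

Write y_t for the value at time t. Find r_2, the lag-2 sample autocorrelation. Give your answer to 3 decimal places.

Mean ȳ = (-5.4 − 6.8 − 4.8 − 0.7 − 5.7 + 3.7)/6 = -3.2833
Σ(y_t−ȳ)(y_{t+2}−ȳ) = (3.2103) + (-9.0847) + (3.6653) + (18.0403) = 15.8311
Denominator Σ(y_t−ȳ)² = 80.4283
r_2 = 15.8311 / 80.4283 = 0.197

0.197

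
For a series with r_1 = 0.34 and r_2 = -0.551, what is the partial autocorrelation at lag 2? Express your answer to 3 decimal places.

φ_{22} = (r_2 − r_1²) / (1 − r_1²)
r_1² = (0.34)² = 0.1156
Numerator = -0.551 − 0.1156 = -0.6666; denominator = 1 − 0.1156 = 0.8844
φ_{22} = -0.6666 / 0.8844 = -0.754

-0.754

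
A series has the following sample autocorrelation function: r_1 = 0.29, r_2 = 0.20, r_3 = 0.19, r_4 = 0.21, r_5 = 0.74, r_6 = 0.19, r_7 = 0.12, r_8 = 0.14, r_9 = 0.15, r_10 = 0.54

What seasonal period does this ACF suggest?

The largest autocorrelation is r_5 = 0.74, with a weaker echo at lag 10 (0.54); the remaining lags stay at or below 0.29. The elevated value at lag 1 (0.29), dropping to 0.20 at lag 2, reflects decaying short-term dependence rather than seasonality.
The dominant spike at lag 5 indicates a seasonal period of 5.

5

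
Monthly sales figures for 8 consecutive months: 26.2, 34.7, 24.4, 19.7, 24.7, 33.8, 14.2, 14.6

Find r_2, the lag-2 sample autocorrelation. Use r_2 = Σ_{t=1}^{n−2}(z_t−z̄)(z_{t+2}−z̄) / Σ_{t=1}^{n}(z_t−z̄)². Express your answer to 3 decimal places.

-0.445

Mean z̄ = (26.2 + 34.7 + 24.4 + 19.7 + 24.7 + 33.8 + 14.2 + 14.6)/8 = 24.0375
Deviations from mean: 2.1625, 10.6625, 0.3625, -4.3375, 0.6625, 9.7625, -9.8375, -9.4375
Σ(z_t−z̄)(z_{t+2}−z̄) = (0.7839) + (-46.2486) + (0.2402) + (-42.3448) + (-6.5173) + (-92.1336) = -186.2203
Denominator Σ(z_t−z̄)² = 418.8988
r_2 = -186.2203 / 418.8988 = -0.445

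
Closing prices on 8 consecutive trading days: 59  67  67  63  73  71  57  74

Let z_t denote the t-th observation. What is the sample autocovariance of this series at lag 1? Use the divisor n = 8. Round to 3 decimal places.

Mean z̄ = (59 + 67 + 67 + 63 + 73 + 71 + 57 + 74)/8 = 66.3750
Deviations: -7.3750, 0.6250, 0.6250, -3.3750, 6.6250, 4.6250, -9.3750, 7.6250
Σ_{t=1}^{7}(z_t−z̄)(z_{t+1}−z̄) = -112.8906
γ_1 = -112.8906 / 8 = -14.111

-14.111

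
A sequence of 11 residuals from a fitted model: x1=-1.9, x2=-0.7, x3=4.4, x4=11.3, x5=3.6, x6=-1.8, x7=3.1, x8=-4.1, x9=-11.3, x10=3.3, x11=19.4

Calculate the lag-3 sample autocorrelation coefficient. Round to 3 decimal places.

Mean x̄ = (-1.9 − 0.7 + 4.4 + 11.3 + 3.6 − 1.8 + 3.1 − 4.1 − 11.3 + 3.3 + 19.4)/11 = 2.3000
Numerator Σ_{t=1}^{8}(x_t−x̄)(x_{t+3}−x̄) = -104.3100
Denominator Σ(x_t−x̄)² = 650.5200
r_3 = -104.3100 / 650.5200 = -0.160

-0.160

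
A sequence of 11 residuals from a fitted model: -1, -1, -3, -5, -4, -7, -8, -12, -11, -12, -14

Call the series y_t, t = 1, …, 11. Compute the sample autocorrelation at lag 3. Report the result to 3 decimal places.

Mean ȳ = (-1 − 1 − 3 − 5 − 4 − 7 − 8 − 12 − 11 − 12 − 14)/11 = -7.0909
Numerator Σ_{t=1}^{8}(y_t−ȳ)(y_{t+3}−ȳ) = 52.8843
Denominator Σ(y_t−ȳ)² = 216.9091
r_3 = 52.8843 / 216.9091 = 0.244

0.244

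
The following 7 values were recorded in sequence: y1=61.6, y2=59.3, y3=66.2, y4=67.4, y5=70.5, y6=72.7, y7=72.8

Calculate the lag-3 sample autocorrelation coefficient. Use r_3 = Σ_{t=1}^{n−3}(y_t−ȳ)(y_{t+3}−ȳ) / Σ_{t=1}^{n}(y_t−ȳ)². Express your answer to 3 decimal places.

-0.189

Mean ȳ = (61.6 + 59.3 + 66.2 + 67.4 + 70.5 + 72.7 + 72.8)/7 = 67.2143
Numerator Σ_{t=1}^{4}(y_t−ȳ)(y_{t+3}−ȳ) = -31.5735
Denominator Σ(y_t−ȳ)² = 167.3086
r_3 = -31.5735 / 167.3086 = -0.189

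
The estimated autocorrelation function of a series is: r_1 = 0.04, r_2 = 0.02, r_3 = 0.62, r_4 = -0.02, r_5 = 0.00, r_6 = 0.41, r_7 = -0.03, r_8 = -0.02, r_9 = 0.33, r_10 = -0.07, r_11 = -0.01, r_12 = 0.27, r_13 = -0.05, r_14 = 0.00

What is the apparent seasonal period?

3

The largest autocorrelation is r_3 = 0.62, with weaker echoes at lags 6 (0.41), 9 (0.33) and 12 (0.27); the remaining lags stay at or below 0.04.
The dominant spike at lag 3 indicates a seasonal period of 3.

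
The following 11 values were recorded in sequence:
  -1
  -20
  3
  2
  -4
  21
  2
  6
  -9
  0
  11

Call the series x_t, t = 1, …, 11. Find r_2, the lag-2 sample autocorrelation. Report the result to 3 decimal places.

Mean x̄ = (-1 − 20 + 3 + 2 − 4 + 21 + 2 + 6 − 9 + 0 + 11)/11 = 1.0000
Numerator Σ_{t=1}^{9}(x_t−x̄)(x_{t+2}−x̄) = -35.0000
Denominator Σ(x_t−x̄)² = 1102.0000
r_2 = -35.0000 / 1102.0000 = -0.032

-0.032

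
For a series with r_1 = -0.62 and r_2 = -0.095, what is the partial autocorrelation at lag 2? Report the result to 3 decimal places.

φ_{22} = (r_2 − r_1²) / (1 − r_1²)
r_1² = (-0.62)² = 0.3844
Numerator = -0.095 − 0.3844 = -0.4794; denominator = 1 − 0.3844 = 0.6156
φ_{22} = -0.4794 / 0.6156 = -0.779

-0.779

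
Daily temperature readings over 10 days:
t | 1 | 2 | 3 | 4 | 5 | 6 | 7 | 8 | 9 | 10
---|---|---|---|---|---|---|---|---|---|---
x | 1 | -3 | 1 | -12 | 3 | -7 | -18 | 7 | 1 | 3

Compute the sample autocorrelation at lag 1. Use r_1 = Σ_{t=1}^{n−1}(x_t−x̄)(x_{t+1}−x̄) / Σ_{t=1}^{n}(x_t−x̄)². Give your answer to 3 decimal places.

-0.256

Mean x̄ = (1 − 3 + 1 − 12 + 3 − 7 − 18 + 7 + 1 + 3)/10 = -2.4000
Numerator Σ_{t=1}^{9}(x_t−x̄)(x_{t+1}−x̄) = -137.9600
Denominator Σ(x_t−x̄)² = 538.4000
r_1 = -137.9600 / 538.4000 = -0.256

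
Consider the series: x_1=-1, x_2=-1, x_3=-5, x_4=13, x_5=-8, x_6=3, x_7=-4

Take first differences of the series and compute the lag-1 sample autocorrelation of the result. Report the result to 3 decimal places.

First differences Δx: 0, -4, 18, -21, 11, -7
Mean of differences = -0.5000
Numerator Σ(Δx_t−Δx̄)(Δx_{t+1}−Δx̄) = -756.2500
Denominator Σ(Δx_t−Δx̄)² = 949.5000
r_1(Δx) = -756.2500 / 949.5000 = -0.796

-0.796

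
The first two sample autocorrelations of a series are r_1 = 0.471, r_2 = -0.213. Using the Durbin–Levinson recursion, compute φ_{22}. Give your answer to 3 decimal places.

φ_{22} = (r_2 − r_1²) / (1 − r_1²)
r_1² = (0.471)² = 0.221841
Numerator = -0.213 − 0.2218 = -0.4348; denominator = 1 − 0.2218 = 0.7782
φ_{22} = -0.4348 / 0.7782 = -0.559

-0.559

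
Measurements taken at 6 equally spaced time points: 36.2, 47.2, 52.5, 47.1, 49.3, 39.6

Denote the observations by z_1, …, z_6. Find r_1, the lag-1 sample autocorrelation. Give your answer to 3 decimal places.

Mean z̄ = (36.2 + 47.2 + 52.5 + 47.1 + 49.3 + 39.6)/6 = 45.3167
Deviations from mean: -9.1167, 1.8833, 7.1833, 1.7833, 3.9833, -5.7167
Σ(z_t−z̄)(z_{t+1}−z̄) = (-17.1697) + (13.5286) + (12.8103) + (7.1036) + (-22.7714) = -6.4986
Denominator Σ(z_t−z̄)² = 189.9883
r_1 = -6.4986 / 189.9883 = -0.034

-0.034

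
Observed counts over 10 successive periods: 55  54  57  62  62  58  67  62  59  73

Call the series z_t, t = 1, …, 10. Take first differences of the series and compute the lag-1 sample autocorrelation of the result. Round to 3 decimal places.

First differences Δz: -1, 3, 5, 0, -4, 9, -5, -3, 14
Mean of differences = 2.0000
Numerator Σ(Δz_t−Δz̄)(Δz_{t+1}−Δz̄) = -110.0000
Denominator Σ(Δz_t−Δz̄)² = 326.0000
r_1(Δz) = -110.0000 / 326.0000 = -0.337

-0.337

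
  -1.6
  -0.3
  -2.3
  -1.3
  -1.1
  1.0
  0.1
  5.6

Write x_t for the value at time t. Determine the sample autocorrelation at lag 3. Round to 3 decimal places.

-0.142

Mean x̄ = (-1.6 − 0.3 − 2.3 − 1.3 − 1.1 + 1.0 + 0.1 + 5.6)/8 = 0.0125
Deviations from mean: -1.6125, -0.3125, -2.3125, -1.3125, -1.1125, 0.9875, 0.0875, 5.5875
Numerator Σ_{t=1}^{5}(x_t−x̄)(x_{t+3}−x̄) = -6.1505
Denominator Σ(x_t−x̄)² = 43.2088
r_3 = -6.1505 / 43.2088 = -0.142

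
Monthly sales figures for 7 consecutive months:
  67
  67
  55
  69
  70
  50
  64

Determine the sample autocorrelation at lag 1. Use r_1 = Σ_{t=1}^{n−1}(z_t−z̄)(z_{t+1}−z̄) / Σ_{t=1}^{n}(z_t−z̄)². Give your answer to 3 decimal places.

-0.358

Mean z̄ = (67 + 67 + 55 + 69 + 70 + 50 + 64)/7 = 63.1429
Numerator Σ_{t=1}^{6}(z_t−z̄)(z_{t+1}−z̄) = -125.4490
Denominator Σ(z_t−z̄)² = 350.8571
r_1 = -125.4490 / 350.8571 = -0.358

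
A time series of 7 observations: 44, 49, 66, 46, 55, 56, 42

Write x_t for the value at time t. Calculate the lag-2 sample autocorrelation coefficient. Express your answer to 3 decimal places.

Mean x̄ = (44 + 49 + 66 + 46 + 55 + 56 + 42)/7 = 51.1429
Deviations from mean: -7.1429, -2.1429, 14.8571, -5.1429, 3.8571, 4.8571, -9.1429
Σ(x_t−x̄)(x_{t+2}−x̄) = (-106.1224) + (11.0204) + (57.3061) + (-24.9796) + (-35.2653) = -98.0408
Denominator Σ(x_t−x̄)² = 424.8571
r_2 = -98.0408 / 424.8571 = -0.231

-0.231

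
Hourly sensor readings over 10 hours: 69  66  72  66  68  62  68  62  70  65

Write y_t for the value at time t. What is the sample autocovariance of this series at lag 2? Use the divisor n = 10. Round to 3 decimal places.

5.912

Mean ȳ = (69 + 66 + 72 + 66 + 68 + 62 + 68 + 62 + 70 + 65)/10 = 66.8000
Σ_{t=1}^{8}(y_t−ȳ)(y_{t+2}−ȳ) = 59.1200
γ_2 = 59.1200 / 10 = 5.912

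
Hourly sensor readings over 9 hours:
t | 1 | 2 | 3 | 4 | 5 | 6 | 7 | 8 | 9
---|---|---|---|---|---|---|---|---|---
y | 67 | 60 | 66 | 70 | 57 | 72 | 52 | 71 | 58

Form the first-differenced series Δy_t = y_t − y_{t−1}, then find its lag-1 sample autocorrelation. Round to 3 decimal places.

First differences Δy: -7, 6, 4, -13, 15, -20, 19, -13
Mean of differences = -1.1250
Numerator Σ(Δy_t−Δȳ)(Δy_{t+1}−Δȳ) = -1180.8906
Denominator Σ(Δy_t−Δȳ)² = 1414.8750
r_1(Δy) = -1180.8906 / 1414.8750 = -0.835

-0.835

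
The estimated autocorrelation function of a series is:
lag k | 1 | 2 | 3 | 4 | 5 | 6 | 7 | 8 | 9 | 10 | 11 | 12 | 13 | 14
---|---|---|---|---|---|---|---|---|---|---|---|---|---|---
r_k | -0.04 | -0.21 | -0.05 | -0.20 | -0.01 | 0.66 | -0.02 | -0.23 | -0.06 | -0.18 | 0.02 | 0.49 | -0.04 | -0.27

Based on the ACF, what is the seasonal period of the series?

6

The largest autocorrelation is r_6 = 0.66, with a weaker echo at lag 12 (0.49); the remaining lags stay at or below 0.02.
The dominant spike at lag 6 indicates a seasonal period of 6.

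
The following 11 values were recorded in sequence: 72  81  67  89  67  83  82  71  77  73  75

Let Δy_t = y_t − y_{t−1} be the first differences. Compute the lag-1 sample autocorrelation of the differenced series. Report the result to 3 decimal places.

First differences Δy: 9, -14, 22, -22, 16, -1, -11, 6, -4, 2
Mean of differences = 0.3000
Numerator Σ(Δy_t−Δȳ)(Δy_{t+1}−Δȳ) = -1370.6900
Denominator Σ(Δy_t−Δȳ)² = 1678.1000
r_1(Δy) = -1370.6900 / 1678.1000 = -0.817

-0.817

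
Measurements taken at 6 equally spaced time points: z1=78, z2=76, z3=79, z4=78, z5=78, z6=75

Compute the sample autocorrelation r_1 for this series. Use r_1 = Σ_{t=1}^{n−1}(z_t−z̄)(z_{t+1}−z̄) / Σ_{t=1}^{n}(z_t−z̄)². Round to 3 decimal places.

-0.275

Mean z̄ = (78 + 76 + 79 + 78 + 78 + 75)/6 = 77.3333
Σ(z_t−z̄)(z_{t+1}−z̄) = (-0.8889) + (-2.2222) + (1.1111) + (0.4444) + (-1.5556) = -3.1111
Denominator Σ(z_t−z̄)² = 11.3333
r_1 = -3.1111 / 11.3333 = -0.275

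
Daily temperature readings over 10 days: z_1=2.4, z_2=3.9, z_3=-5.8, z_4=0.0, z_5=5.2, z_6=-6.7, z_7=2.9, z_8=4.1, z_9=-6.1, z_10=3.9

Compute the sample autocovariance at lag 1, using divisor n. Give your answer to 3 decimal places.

-10.363

Mean z̄ = (2.4 + 3.9 − 5.8 + 0.0 + 5.2 − 6.7 + 2.9 + 4.1 − 6.1 + 3.9)/10 = 0.3800
Σ_{t=1}^{9}(z_t−z̄)(z_{t+1}−z̄) = -103.6344
γ_1 = -103.6344 / 10 = -10.363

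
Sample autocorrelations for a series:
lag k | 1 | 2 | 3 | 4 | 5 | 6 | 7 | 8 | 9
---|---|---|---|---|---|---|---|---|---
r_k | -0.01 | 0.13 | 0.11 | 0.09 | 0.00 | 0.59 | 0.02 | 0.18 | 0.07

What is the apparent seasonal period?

6

The largest autocorrelation is r_6 = 0.59; the remaining lags stay at or below 0.18.
The dominant spike at lag 6 indicates a seasonal period of 6.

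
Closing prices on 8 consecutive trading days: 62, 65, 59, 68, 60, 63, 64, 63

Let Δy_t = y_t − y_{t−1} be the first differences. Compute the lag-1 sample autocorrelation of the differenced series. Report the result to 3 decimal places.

-0.826

First differences Δy: 3, -6, 9, -8, 3, 1, -1
Mean of differences = 0.1429
Numerator Σ(Δy_t−Δȳ)(Δy_{t+1}−Δȳ) = -165.8776
Denominator Σ(Δy_t−Δȳ)² = 200.8571
r_1(Δy) = -165.8776 / 200.8571 = -0.826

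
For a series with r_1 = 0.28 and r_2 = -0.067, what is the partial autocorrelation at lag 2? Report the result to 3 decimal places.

-0.158

φ_{22} = (r_2 − r_1²) / (1 − r_1²)
r_1² = (0.28)² = 0.0784
Numerator = -0.067 − 0.0784 = -0.1454; denominator = 1 − 0.0784 = 0.9216
φ_{22} = -0.1454 / 0.9216 = -0.158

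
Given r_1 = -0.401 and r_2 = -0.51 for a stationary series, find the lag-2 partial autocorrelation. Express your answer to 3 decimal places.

φ_{22} = (r_2 − r_1²) / (1 − r_1²)
r_1² = (-0.401)² = 0.160801
Numerator = -0.51 − 0.1608 = -0.6708; denominator = 1 − 0.1608 = 0.8392
φ_{22} = -0.6708 / 0.8392 = -0.799

-0.799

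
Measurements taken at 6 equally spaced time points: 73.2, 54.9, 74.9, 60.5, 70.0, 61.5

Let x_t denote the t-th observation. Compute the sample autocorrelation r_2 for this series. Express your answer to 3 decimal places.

0.580

Mean x̄ = (73.2 + 54.9 + 74.9 + 60.5 + 70.0 + 61.5)/6 = 65.8333
Σ(x_t−x̄)(x_{t+2}−x̄) = (66.7911) + (58.3111) + (37.7778) + (23.1111) = 185.9911
Denominator Σ(x_t−x̄)² = 320.5933
r_2 = 185.9911 / 320.5933 = 0.580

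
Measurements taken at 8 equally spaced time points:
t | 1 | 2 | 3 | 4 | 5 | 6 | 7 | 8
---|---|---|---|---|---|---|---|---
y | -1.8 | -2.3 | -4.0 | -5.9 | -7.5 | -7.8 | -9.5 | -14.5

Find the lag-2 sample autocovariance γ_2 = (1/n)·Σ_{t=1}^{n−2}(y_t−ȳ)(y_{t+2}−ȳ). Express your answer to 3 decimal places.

3.058

Mean ȳ = (-1.8 − 2.3 − 4.0 − 5.9 − 7.5 − 7.8 − 9.5 − 14.5)/8 = -6.6625
Deviations: 4.8625, 4.3625, 2.6625, 0.7625, -0.8375, -1.1375, -2.8375, -7.8375
Σ_{t=1}^{6}(y_t−ȳ)(y_{t+2}−ȳ) = 24.4672
γ_2 = 24.4672 / 8 = 3.058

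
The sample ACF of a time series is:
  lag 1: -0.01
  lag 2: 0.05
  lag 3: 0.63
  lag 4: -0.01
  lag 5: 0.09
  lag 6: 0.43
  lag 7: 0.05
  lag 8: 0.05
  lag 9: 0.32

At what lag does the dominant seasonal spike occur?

3

The largest autocorrelation is r_3 = 0.63, with weaker echoes at lags 6 (0.43) and 9 (0.32); the remaining lags stay at or below 0.09.
The dominant spike at lag 3 indicates a seasonal period of 3.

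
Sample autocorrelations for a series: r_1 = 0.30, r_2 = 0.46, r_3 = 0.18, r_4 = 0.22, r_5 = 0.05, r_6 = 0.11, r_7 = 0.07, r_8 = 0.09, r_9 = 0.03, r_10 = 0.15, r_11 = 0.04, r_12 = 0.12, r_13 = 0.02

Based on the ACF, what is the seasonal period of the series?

2

The largest autocorrelation is r_2 = 0.46; the remaining lags stay at or below 0.30.
The dominant spike at lag 2 indicates a seasonal period of 2.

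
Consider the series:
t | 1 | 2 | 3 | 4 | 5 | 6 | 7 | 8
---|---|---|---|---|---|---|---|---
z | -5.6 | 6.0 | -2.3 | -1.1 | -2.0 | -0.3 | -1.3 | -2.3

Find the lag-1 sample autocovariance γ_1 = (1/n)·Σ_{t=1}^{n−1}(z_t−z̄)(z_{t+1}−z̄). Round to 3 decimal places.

Mean z̄ = (-5.6 + 6.0 − 2.3 − 1.1 − 2.0 − 0.3 − 1.3 − 2.3)/8 = -1.1125
Σ_{t=1}^{7}(z_t−z̄)(z_{t+1}−z̄) = -41.0402
γ_1 = -41.0402 / 8 = -5.130

-5.130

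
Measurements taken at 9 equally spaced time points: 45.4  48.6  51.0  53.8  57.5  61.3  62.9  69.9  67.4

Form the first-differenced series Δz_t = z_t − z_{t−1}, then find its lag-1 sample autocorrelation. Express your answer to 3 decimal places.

First differences Δz: 3.2, 2.4, 2.8, 3.7, 3.8, 1.6, 7.0, -2.5
Mean of differences = 2.7500
Numerator Σ(Δz_t−Δz̄)(Δz_{t+1}−Δz̄) = -27.5375
Denominator Σ(Δz_t−Δz̄)² = 49.2800
r_1(Δz) = -27.5375 / 49.2800 = -0.559

-0.559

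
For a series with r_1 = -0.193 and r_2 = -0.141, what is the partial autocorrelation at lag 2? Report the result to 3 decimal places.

φ_{22} = (r_2 − r_1²) / (1 − r_1²)
r_1² = (-0.193)² = 0.037249
Numerator = -0.141 − 0.0372 = -0.1782; denominator = 1 − 0.0372 = 0.9628
φ_{22} = -0.1782 / 0.9628 = -0.185

-0.185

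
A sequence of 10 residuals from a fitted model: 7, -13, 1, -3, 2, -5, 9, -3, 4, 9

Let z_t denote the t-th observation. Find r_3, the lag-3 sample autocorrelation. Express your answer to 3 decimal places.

-0.065

Mean z̄ = (7 − 13 + 1 − 3 + 2 − 5 + 9 − 3 + 4 + 9)/10 = 0.8000
Numerator Σ_{t=1}^{7}(z_t−z̄)(z_{t+3}−z̄) = -28.3200
Denominator Σ(z_t−z̄)² = 437.6000
r_3 = -28.3200 / 437.6000 = -0.065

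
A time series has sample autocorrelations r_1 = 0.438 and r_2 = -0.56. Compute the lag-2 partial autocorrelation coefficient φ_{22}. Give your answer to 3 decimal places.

φ_{22} = (r_2 − r_1²) / (1 − r_1²)
r_1² = (0.438)² = 0.191844
Numerator = -0.56 − 0.1918 = -0.7518; denominator = 1 − 0.1918 = 0.8082
φ_{22} = -0.7518 / 0.8082 = -0.930

-0.930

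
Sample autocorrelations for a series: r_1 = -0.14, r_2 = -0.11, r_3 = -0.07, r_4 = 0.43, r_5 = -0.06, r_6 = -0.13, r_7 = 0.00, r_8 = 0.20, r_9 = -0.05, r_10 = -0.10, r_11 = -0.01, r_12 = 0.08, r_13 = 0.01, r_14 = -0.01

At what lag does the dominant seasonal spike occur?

The largest autocorrelation is r_4 = 0.43, with a weaker echo at lag 8 (0.20); the remaining lags stay at or below 0.08.
The dominant spike at lag 4 indicates a seasonal period of 4.

4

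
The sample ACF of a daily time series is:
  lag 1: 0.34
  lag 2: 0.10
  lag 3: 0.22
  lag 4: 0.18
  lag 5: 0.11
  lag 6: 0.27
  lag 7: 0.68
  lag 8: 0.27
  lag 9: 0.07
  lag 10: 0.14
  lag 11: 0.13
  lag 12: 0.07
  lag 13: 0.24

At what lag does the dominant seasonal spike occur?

7

The largest autocorrelation is r_7 = 0.68; the remaining lags stay at or below 0.34. The elevated value at lag 1 (0.34), dropping to 0.10 at lag 2, reflects decaying short-term dependence rather than seasonality.
The dominant spike at lag 7 indicates a seasonal period of 7.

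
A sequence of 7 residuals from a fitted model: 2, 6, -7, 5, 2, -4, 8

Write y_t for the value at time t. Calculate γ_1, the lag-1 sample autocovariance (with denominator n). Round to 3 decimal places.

Mean ȳ = (2 + 6 − 7 + 5 + 2 − 4 + 8)/7 = 1.7143
Σ_{t=1}^{6}(y_t−ȳ)(y_{t+1}−ȳ) = -101.3673
γ_1 = -101.3673 / 7 = -14.481

-14.481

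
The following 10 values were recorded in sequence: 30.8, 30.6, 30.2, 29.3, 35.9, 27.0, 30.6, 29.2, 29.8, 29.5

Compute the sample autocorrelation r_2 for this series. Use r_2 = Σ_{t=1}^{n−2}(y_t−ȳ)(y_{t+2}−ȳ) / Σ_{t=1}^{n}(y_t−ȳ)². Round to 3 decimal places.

Mean ȳ = (30.8 + 30.6 + 30.2 + 29.3 + 35.9 + 27.0 + 30.6 + 29.2 + 29.8 + 29.5)/10 = 30.2900
Numerator Σ_{t=1}^{8}(y_t−ȳ)(y_{t+2}−ȳ) = 8.4338
Denominator Σ(y_t−ȳ)² = 45.7890
r_2 = 8.4338 / 45.7890 = 0.184

0.184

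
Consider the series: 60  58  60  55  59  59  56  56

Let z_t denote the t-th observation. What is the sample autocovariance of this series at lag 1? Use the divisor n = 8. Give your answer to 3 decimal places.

Mean z̄ = (60 + 58 + 60 + 55 + 59 + 59 + 56 + 56)/8 = 57.8750
Deviations: 2.1250, 0.1250, 2.1250, -2.8750, 1.1250, 1.1250, -1.8750, -1.8750
Σ_{t=1}^{7}(z_t−z̄)(z_{t+1}−z̄) = -6.1406
γ_1 = -6.1406 / 8 = -0.768

-0.768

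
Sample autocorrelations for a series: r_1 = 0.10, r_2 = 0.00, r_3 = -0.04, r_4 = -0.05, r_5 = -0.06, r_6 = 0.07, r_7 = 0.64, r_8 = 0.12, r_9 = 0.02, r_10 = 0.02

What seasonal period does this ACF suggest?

The largest autocorrelation is r_7 = 0.64; the remaining lags stay at or below 0.12.
The dominant spike at lag 7 indicates a seasonal period of 7.

7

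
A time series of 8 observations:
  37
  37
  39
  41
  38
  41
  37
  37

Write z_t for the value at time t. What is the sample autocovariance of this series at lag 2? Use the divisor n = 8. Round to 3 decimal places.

-0.113

Mean z̄ = (37 + 37 + 39 + 41 + 38 + 41 + 37 + 37)/8 = 38.3750
Deviations: -1.3750, -1.3750, 0.6250, 2.6250, -0.3750, 2.6250, -1.3750, -1.3750
Σ_{t=1}^{6}(z_t−z̄)(z_{t+2}−z̄) = -0.9063
γ_2 = -0.9063 / 8 = -0.113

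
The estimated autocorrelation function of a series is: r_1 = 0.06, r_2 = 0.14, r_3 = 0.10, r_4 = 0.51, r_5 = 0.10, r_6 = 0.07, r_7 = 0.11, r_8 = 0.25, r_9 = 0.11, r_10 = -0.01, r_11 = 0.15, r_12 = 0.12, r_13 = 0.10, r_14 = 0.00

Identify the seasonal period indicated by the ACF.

The largest autocorrelation is r_4 = 0.51, with a weaker echo at lag 8 (0.25); the remaining lags stay at or below 0.15.
The dominant spike at lag 4 indicates a seasonal period of 4.

4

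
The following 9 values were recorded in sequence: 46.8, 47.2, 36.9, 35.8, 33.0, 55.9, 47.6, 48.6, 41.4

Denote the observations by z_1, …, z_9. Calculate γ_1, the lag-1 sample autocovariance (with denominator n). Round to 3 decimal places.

5.574

Mean z̄ = (46.8 + 47.2 + 36.9 + 35.8 + 33.0 + 55.9 + 47.6 + 48.6 + 41.4)/9 = 43.6889
Σ_{t=1}^{8}(z_t−z̄)(z_{t+1}−z̄) = 50.1699
γ_1 = 50.1699 / 9 = 5.574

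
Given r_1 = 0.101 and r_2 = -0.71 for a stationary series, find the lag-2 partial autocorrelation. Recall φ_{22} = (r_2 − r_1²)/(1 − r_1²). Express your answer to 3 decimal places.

φ_{22} = (r_2 − r_1²) / (1 − r_1²)
r_1² = (0.101)² = 0.010201
Numerator = -0.71 − 0.0102 = -0.7202; denominator = 1 − 0.0102 = 0.9898
φ_{22} = -0.7202 / 0.9898 = -0.728

-0.728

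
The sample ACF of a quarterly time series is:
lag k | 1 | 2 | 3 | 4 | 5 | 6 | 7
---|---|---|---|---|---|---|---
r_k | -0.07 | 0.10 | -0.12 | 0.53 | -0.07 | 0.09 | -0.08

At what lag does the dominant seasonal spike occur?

4

The largest autocorrelation is r_4 = 0.53; the remaining lags stay at or below 0.10.
The dominant spike at lag 4 indicates a seasonal period of 4.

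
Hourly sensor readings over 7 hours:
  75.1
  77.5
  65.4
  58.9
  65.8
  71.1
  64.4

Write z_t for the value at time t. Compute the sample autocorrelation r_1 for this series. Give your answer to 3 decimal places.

0.268

Mean z̄ = (75.1 + 77.5 + 65.4 + 58.9 + 65.8 + 71.1 + 64.4)/7 = 68.3143
Deviations from mean: 6.7857, 9.1857, -2.9143, -9.4143, -2.5143, 2.7857, -3.9143
Σ(z_t−z̄)(z_{t+1}−z̄) = (62.3316) + (-26.7698) + (27.4359) + (23.6702) + (-7.0041) + (-10.9041) = 68.7598
Denominator Σ(z_t−z̄)² = 256.9486
r_1 = 68.7598 / 256.9486 = 0.268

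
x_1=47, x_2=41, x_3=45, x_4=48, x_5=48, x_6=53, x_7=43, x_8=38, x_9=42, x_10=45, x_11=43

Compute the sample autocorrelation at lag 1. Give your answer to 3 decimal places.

Mean x̄ = (47 + 41 + 45 + 48 + 48 + 53 + 43 + 38 + 42 + 45 + 43)/11 = 44.8182
Numerator Σ_{t=1}^{10}(x_t−x̄)(x_{t+1}−x̄) = 43.6033
Denominator Σ(x_t−x̄)² = 167.6364
r_1 = 43.6033 / 167.6364 = 0.260

0.260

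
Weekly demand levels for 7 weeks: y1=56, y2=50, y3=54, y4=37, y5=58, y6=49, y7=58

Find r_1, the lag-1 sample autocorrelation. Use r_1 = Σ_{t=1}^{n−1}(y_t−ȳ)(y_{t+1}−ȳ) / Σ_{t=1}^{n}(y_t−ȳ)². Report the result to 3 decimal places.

-0.521

Mean ȳ = (56 + 50 + 54 + 37 + 58 + 49 + 58)/7 = 51.7143
Numerator Σ_{t=1}^{6}(y_t−ȳ)(y_{t+1}−ȳ) = -171.5102
Denominator Σ(y_t−ȳ)² = 329.4286
r_1 = -171.5102 / 329.4286 = -0.521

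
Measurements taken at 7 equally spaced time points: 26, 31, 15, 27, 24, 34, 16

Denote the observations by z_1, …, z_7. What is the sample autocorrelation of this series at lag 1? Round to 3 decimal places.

-0.542

Mean z̄ = (26 + 31 + 15 + 27 + 24 + 34 + 16)/7 = 24.7143
Deviations from mean: 1.2857, 6.2857, -9.7143, 2.2857, -0.7143, 9.2857, -8.7143
Σ(z_t−z̄)(z_{t+1}−z̄) = (8.0816) + (-61.0612) + (-22.2041) + (-1.6327) + (-6.6327) + (-80.9184) = -164.3673
Denominator Σ(z_t−z̄)² = 303.4286
r_1 = -164.3673 / 303.4286 = -0.542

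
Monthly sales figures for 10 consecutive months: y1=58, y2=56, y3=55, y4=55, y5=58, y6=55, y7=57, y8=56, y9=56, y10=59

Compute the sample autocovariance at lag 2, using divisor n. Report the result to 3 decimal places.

-0.150

Mean ȳ = (58 + 56 + 55 + 55 + 58 + 55 + 57 + 56 + 56 + 59)/10 = 56.5000
Σ_{t=1}^{8}(y_t−ȳ)(y_{t+2}−ȳ) = -1.5000
γ_2 = -1.5000 / 10 = -0.150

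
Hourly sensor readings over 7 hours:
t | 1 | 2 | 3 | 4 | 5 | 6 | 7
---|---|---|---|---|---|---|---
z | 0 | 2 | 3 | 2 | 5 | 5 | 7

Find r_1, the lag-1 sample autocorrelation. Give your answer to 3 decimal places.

Mean z̄ = (0 + 2 + 3 + 2 + 5 + 5 + 7)/7 = 3.4286
Deviations from mean: -3.4286, -1.4286, -0.4286, -1.4286, 1.5714, 1.5714, 3.5714
Numerator Σ_{t=1}^{6}(z_t−z̄)(z_{t+1}−z̄) = 11.9592
Denominator Σ(z_t−z̄)² = 33.7143
r_1 = 11.9592 / 33.7143 = 0.355

0.355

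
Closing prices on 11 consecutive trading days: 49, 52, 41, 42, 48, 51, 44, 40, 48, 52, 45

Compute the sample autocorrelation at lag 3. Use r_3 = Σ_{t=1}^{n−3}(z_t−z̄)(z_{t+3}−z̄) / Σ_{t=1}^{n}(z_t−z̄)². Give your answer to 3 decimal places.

-0.120

Mean z̄ = (49 + 52 + 41 + 42 + 48 + 51 + 44 + 40 + 48 + 52 + 45)/11 = 46.5455
Numerator Σ_{t=1}^{8}(z_t−z̄)(z_{t+3}−z̄) = -23.1653
Denominator Σ(z_t−z̄)² = 192.7273
r_3 = -23.1653 / 192.7273 = -0.120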